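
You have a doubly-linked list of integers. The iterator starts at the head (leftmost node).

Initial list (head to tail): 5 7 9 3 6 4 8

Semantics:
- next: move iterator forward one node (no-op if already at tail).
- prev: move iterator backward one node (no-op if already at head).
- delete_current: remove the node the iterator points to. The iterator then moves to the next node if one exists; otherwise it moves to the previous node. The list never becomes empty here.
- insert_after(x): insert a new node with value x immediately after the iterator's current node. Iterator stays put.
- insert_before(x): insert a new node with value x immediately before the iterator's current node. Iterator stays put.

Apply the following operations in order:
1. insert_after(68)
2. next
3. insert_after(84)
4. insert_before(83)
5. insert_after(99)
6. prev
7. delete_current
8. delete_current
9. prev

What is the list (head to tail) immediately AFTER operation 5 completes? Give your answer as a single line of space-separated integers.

After 1 (insert_after(68)): list=[5, 68, 7, 9, 3, 6, 4, 8] cursor@5
After 2 (next): list=[5, 68, 7, 9, 3, 6, 4, 8] cursor@68
After 3 (insert_after(84)): list=[5, 68, 84, 7, 9, 3, 6, 4, 8] cursor@68
After 4 (insert_before(83)): list=[5, 83, 68, 84, 7, 9, 3, 6, 4, 8] cursor@68
After 5 (insert_after(99)): list=[5, 83, 68, 99, 84, 7, 9, 3, 6, 4, 8] cursor@68

Answer: 5 83 68 99 84 7 9 3 6 4 8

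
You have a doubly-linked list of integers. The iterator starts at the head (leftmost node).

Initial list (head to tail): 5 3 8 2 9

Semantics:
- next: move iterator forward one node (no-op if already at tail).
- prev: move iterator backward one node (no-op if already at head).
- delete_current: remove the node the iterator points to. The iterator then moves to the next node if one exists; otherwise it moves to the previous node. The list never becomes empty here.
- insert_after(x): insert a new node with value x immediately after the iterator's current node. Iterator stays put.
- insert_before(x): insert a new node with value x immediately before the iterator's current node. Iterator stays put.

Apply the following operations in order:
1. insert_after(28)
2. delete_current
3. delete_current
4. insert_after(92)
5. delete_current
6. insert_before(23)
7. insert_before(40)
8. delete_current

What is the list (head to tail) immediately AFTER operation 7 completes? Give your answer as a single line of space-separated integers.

Answer: 23 40 92 8 2 9

Derivation:
After 1 (insert_after(28)): list=[5, 28, 3, 8, 2, 9] cursor@5
After 2 (delete_current): list=[28, 3, 8, 2, 9] cursor@28
After 3 (delete_current): list=[3, 8, 2, 9] cursor@3
After 4 (insert_after(92)): list=[3, 92, 8, 2, 9] cursor@3
After 5 (delete_current): list=[92, 8, 2, 9] cursor@92
After 6 (insert_before(23)): list=[23, 92, 8, 2, 9] cursor@92
After 7 (insert_before(40)): list=[23, 40, 92, 8, 2, 9] cursor@92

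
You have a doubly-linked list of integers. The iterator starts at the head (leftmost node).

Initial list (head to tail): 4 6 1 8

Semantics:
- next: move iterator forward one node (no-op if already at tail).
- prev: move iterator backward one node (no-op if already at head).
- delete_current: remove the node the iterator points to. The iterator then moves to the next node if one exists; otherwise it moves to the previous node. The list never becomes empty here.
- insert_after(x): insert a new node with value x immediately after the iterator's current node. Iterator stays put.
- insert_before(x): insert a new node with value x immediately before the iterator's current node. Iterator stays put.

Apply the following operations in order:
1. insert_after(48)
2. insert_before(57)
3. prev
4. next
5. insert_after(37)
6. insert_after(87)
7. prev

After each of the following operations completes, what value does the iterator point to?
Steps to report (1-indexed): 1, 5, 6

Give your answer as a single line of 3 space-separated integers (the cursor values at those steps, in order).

After 1 (insert_after(48)): list=[4, 48, 6, 1, 8] cursor@4
After 2 (insert_before(57)): list=[57, 4, 48, 6, 1, 8] cursor@4
After 3 (prev): list=[57, 4, 48, 6, 1, 8] cursor@57
After 4 (next): list=[57, 4, 48, 6, 1, 8] cursor@4
After 5 (insert_after(37)): list=[57, 4, 37, 48, 6, 1, 8] cursor@4
After 6 (insert_after(87)): list=[57, 4, 87, 37, 48, 6, 1, 8] cursor@4
After 7 (prev): list=[57, 4, 87, 37, 48, 6, 1, 8] cursor@57

Answer: 4 4 4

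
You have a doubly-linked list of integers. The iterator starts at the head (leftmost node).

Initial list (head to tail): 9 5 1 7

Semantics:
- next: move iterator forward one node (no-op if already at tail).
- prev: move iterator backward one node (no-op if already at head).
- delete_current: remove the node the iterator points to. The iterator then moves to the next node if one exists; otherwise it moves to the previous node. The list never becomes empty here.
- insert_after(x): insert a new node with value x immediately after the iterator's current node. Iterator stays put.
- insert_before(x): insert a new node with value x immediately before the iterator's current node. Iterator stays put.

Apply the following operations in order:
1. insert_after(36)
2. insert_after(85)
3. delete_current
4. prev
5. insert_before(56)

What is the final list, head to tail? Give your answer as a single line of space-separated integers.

After 1 (insert_after(36)): list=[9, 36, 5, 1, 7] cursor@9
After 2 (insert_after(85)): list=[9, 85, 36, 5, 1, 7] cursor@9
After 3 (delete_current): list=[85, 36, 5, 1, 7] cursor@85
After 4 (prev): list=[85, 36, 5, 1, 7] cursor@85
After 5 (insert_before(56)): list=[56, 85, 36, 5, 1, 7] cursor@85

Answer: 56 85 36 5 1 7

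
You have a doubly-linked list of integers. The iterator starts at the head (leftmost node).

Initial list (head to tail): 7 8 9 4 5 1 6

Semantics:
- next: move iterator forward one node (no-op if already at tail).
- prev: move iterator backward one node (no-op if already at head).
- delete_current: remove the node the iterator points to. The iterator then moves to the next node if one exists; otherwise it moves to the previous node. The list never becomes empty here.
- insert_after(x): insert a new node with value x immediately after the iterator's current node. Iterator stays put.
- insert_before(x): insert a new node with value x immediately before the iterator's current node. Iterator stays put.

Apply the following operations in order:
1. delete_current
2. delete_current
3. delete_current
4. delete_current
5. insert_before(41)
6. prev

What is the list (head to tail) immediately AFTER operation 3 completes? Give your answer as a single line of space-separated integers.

Answer: 4 5 1 6

Derivation:
After 1 (delete_current): list=[8, 9, 4, 5, 1, 6] cursor@8
After 2 (delete_current): list=[9, 4, 5, 1, 6] cursor@9
After 3 (delete_current): list=[4, 5, 1, 6] cursor@4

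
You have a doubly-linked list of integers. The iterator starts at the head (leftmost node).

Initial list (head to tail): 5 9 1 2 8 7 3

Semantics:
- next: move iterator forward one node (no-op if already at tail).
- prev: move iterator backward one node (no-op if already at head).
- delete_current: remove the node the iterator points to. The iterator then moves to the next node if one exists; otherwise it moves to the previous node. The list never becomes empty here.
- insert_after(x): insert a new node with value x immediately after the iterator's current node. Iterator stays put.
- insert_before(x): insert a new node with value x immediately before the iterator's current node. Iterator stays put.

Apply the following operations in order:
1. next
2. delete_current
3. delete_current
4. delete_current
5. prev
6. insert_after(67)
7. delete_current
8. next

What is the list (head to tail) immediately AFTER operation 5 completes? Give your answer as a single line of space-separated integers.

Answer: 5 8 7 3

Derivation:
After 1 (next): list=[5, 9, 1, 2, 8, 7, 3] cursor@9
After 2 (delete_current): list=[5, 1, 2, 8, 7, 3] cursor@1
After 3 (delete_current): list=[5, 2, 8, 7, 3] cursor@2
After 4 (delete_current): list=[5, 8, 7, 3] cursor@8
After 5 (prev): list=[5, 8, 7, 3] cursor@5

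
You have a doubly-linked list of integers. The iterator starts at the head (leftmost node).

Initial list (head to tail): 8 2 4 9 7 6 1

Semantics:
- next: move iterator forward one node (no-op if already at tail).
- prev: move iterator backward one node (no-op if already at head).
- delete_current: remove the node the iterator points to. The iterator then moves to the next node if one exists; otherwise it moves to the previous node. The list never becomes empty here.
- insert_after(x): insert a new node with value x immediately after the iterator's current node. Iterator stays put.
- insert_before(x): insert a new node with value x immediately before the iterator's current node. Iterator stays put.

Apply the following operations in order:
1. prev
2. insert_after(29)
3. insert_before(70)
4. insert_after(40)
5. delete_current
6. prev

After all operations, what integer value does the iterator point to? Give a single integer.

Answer: 70

Derivation:
After 1 (prev): list=[8, 2, 4, 9, 7, 6, 1] cursor@8
After 2 (insert_after(29)): list=[8, 29, 2, 4, 9, 7, 6, 1] cursor@8
After 3 (insert_before(70)): list=[70, 8, 29, 2, 4, 9, 7, 6, 1] cursor@8
After 4 (insert_after(40)): list=[70, 8, 40, 29, 2, 4, 9, 7, 6, 1] cursor@8
After 5 (delete_current): list=[70, 40, 29, 2, 4, 9, 7, 6, 1] cursor@40
After 6 (prev): list=[70, 40, 29, 2, 4, 9, 7, 6, 1] cursor@70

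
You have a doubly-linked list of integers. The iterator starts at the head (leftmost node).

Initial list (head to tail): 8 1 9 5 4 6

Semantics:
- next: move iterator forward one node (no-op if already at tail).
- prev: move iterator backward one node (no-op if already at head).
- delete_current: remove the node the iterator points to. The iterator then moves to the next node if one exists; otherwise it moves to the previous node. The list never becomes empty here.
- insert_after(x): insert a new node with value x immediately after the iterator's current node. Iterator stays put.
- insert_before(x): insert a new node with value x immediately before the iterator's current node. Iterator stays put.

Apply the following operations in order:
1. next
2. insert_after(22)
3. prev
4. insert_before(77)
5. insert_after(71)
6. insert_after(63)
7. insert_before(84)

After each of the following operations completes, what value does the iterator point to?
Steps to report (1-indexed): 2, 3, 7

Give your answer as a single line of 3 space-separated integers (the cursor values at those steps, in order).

Answer: 1 8 8

Derivation:
After 1 (next): list=[8, 1, 9, 5, 4, 6] cursor@1
After 2 (insert_after(22)): list=[8, 1, 22, 9, 5, 4, 6] cursor@1
After 3 (prev): list=[8, 1, 22, 9, 5, 4, 6] cursor@8
After 4 (insert_before(77)): list=[77, 8, 1, 22, 9, 5, 4, 6] cursor@8
After 5 (insert_after(71)): list=[77, 8, 71, 1, 22, 9, 5, 4, 6] cursor@8
After 6 (insert_after(63)): list=[77, 8, 63, 71, 1, 22, 9, 5, 4, 6] cursor@8
After 7 (insert_before(84)): list=[77, 84, 8, 63, 71, 1, 22, 9, 5, 4, 6] cursor@8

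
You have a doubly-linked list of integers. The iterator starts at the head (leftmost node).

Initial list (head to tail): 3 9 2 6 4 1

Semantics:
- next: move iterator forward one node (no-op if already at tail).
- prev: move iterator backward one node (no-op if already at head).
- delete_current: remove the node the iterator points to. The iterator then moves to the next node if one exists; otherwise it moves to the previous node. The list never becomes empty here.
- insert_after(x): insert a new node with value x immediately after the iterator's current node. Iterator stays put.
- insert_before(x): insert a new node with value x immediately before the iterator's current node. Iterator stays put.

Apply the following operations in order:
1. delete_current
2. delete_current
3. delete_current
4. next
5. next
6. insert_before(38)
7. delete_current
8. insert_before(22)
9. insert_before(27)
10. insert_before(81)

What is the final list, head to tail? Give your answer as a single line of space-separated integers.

After 1 (delete_current): list=[9, 2, 6, 4, 1] cursor@9
After 2 (delete_current): list=[2, 6, 4, 1] cursor@2
After 3 (delete_current): list=[6, 4, 1] cursor@6
After 4 (next): list=[6, 4, 1] cursor@4
After 5 (next): list=[6, 4, 1] cursor@1
After 6 (insert_before(38)): list=[6, 4, 38, 1] cursor@1
After 7 (delete_current): list=[6, 4, 38] cursor@38
After 8 (insert_before(22)): list=[6, 4, 22, 38] cursor@38
After 9 (insert_before(27)): list=[6, 4, 22, 27, 38] cursor@38
After 10 (insert_before(81)): list=[6, 4, 22, 27, 81, 38] cursor@38

Answer: 6 4 22 27 81 38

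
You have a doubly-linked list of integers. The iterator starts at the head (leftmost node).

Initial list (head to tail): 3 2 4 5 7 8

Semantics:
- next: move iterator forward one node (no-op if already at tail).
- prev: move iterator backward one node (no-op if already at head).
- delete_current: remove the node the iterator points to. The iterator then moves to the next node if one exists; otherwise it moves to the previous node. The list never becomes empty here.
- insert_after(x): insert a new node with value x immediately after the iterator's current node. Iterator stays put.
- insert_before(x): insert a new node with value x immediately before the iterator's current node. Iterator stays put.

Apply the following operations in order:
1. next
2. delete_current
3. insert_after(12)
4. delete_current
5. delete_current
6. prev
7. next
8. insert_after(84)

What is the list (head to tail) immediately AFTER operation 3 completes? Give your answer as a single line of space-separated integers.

After 1 (next): list=[3, 2, 4, 5, 7, 8] cursor@2
After 2 (delete_current): list=[3, 4, 5, 7, 8] cursor@4
After 3 (insert_after(12)): list=[3, 4, 12, 5, 7, 8] cursor@4

Answer: 3 4 12 5 7 8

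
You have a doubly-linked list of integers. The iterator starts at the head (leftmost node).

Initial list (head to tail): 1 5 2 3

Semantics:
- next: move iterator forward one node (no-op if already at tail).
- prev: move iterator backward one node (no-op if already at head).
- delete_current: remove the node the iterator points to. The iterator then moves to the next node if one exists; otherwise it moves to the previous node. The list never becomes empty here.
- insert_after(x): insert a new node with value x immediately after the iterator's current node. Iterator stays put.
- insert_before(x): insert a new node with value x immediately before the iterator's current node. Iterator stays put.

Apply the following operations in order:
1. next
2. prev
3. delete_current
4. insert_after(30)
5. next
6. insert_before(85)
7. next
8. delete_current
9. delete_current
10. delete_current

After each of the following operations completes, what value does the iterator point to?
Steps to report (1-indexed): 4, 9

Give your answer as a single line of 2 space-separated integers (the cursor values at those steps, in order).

After 1 (next): list=[1, 5, 2, 3] cursor@5
After 2 (prev): list=[1, 5, 2, 3] cursor@1
After 3 (delete_current): list=[5, 2, 3] cursor@5
After 4 (insert_after(30)): list=[5, 30, 2, 3] cursor@5
After 5 (next): list=[5, 30, 2, 3] cursor@30
After 6 (insert_before(85)): list=[5, 85, 30, 2, 3] cursor@30
After 7 (next): list=[5, 85, 30, 2, 3] cursor@2
After 8 (delete_current): list=[5, 85, 30, 3] cursor@3
After 9 (delete_current): list=[5, 85, 30] cursor@30
After 10 (delete_current): list=[5, 85] cursor@85

Answer: 5 30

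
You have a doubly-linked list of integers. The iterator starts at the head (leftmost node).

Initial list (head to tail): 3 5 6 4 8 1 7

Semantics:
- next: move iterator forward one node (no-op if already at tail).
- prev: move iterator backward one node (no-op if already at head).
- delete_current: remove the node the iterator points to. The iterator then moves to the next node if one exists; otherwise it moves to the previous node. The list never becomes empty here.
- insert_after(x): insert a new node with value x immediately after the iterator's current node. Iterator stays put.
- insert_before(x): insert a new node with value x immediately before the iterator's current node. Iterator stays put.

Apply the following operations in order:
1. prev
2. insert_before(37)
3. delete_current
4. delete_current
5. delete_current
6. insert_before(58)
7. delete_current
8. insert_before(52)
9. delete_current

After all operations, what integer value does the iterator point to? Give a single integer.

Answer: 1

Derivation:
After 1 (prev): list=[3, 5, 6, 4, 8, 1, 7] cursor@3
After 2 (insert_before(37)): list=[37, 3, 5, 6, 4, 8, 1, 7] cursor@3
After 3 (delete_current): list=[37, 5, 6, 4, 8, 1, 7] cursor@5
After 4 (delete_current): list=[37, 6, 4, 8, 1, 7] cursor@6
After 5 (delete_current): list=[37, 4, 8, 1, 7] cursor@4
After 6 (insert_before(58)): list=[37, 58, 4, 8, 1, 7] cursor@4
After 7 (delete_current): list=[37, 58, 8, 1, 7] cursor@8
After 8 (insert_before(52)): list=[37, 58, 52, 8, 1, 7] cursor@8
After 9 (delete_current): list=[37, 58, 52, 1, 7] cursor@1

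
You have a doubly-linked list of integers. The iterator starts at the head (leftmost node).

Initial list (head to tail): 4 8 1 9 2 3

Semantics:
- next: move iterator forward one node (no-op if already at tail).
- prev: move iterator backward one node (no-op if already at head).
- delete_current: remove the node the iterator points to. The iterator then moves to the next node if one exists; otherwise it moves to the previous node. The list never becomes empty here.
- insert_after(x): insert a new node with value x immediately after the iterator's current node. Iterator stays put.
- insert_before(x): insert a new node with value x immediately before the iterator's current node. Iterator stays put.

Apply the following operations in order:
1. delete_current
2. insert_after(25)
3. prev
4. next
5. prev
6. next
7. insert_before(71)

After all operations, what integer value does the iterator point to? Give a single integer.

Answer: 25

Derivation:
After 1 (delete_current): list=[8, 1, 9, 2, 3] cursor@8
After 2 (insert_after(25)): list=[8, 25, 1, 9, 2, 3] cursor@8
After 3 (prev): list=[8, 25, 1, 9, 2, 3] cursor@8
After 4 (next): list=[8, 25, 1, 9, 2, 3] cursor@25
After 5 (prev): list=[8, 25, 1, 9, 2, 3] cursor@8
After 6 (next): list=[8, 25, 1, 9, 2, 3] cursor@25
After 7 (insert_before(71)): list=[8, 71, 25, 1, 9, 2, 3] cursor@25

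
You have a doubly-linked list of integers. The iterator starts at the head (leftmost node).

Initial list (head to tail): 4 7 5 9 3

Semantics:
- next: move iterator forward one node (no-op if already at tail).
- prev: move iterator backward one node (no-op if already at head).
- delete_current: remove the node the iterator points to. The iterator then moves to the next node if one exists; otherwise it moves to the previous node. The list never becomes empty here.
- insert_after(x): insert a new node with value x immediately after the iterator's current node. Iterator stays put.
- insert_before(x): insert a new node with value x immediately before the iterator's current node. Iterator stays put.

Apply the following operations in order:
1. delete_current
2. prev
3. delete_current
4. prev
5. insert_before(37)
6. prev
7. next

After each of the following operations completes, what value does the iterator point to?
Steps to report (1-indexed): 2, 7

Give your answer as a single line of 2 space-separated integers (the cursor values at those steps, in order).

After 1 (delete_current): list=[7, 5, 9, 3] cursor@7
After 2 (prev): list=[7, 5, 9, 3] cursor@7
After 3 (delete_current): list=[5, 9, 3] cursor@5
After 4 (prev): list=[5, 9, 3] cursor@5
After 5 (insert_before(37)): list=[37, 5, 9, 3] cursor@5
After 6 (prev): list=[37, 5, 9, 3] cursor@37
After 7 (next): list=[37, 5, 9, 3] cursor@5

Answer: 7 5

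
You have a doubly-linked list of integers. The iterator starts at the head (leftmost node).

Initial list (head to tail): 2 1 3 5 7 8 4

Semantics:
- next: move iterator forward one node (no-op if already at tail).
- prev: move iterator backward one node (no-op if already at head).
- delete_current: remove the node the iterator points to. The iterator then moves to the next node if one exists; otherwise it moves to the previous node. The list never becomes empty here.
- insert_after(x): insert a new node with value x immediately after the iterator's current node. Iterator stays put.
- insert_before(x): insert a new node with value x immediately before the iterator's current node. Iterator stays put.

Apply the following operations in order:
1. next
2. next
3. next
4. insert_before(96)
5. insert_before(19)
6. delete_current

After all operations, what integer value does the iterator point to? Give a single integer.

After 1 (next): list=[2, 1, 3, 5, 7, 8, 4] cursor@1
After 2 (next): list=[2, 1, 3, 5, 7, 8, 4] cursor@3
After 3 (next): list=[2, 1, 3, 5, 7, 8, 4] cursor@5
After 4 (insert_before(96)): list=[2, 1, 3, 96, 5, 7, 8, 4] cursor@5
After 5 (insert_before(19)): list=[2, 1, 3, 96, 19, 5, 7, 8, 4] cursor@5
After 6 (delete_current): list=[2, 1, 3, 96, 19, 7, 8, 4] cursor@7

Answer: 7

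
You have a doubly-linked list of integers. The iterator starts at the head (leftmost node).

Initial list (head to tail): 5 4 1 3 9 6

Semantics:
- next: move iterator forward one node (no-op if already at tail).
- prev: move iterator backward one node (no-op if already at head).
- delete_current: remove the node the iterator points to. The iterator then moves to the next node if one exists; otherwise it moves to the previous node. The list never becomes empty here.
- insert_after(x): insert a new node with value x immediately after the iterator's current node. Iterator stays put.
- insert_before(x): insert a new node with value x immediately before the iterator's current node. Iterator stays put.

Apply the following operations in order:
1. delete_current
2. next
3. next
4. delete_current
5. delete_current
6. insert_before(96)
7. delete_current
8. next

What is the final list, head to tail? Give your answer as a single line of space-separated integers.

Answer: 4 1 96

Derivation:
After 1 (delete_current): list=[4, 1, 3, 9, 6] cursor@4
After 2 (next): list=[4, 1, 3, 9, 6] cursor@1
After 3 (next): list=[4, 1, 3, 9, 6] cursor@3
After 4 (delete_current): list=[4, 1, 9, 6] cursor@9
After 5 (delete_current): list=[4, 1, 6] cursor@6
After 6 (insert_before(96)): list=[4, 1, 96, 6] cursor@6
After 7 (delete_current): list=[4, 1, 96] cursor@96
After 8 (next): list=[4, 1, 96] cursor@96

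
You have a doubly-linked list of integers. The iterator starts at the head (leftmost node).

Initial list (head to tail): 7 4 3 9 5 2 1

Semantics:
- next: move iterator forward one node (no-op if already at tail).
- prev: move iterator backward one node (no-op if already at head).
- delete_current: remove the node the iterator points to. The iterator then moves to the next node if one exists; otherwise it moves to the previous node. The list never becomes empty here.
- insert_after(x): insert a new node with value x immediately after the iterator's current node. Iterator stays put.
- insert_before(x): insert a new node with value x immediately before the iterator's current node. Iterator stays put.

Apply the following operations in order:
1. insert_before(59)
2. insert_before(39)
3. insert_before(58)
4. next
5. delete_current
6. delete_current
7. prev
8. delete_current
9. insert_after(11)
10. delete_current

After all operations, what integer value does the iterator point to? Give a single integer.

After 1 (insert_before(59)): list=[59, 7, 4, 3, 9, 5, 2, 1] cursor@7
After 2 (insert_before(39)): list=[59, 39, 7, 4, 3, 9, 5, 2, 1] cursor@7
After 3 (insert_before(58)): list=[59, 39, 58, 7, 4, 3, 9, 5, 2, 1] cursor@7
After 4 (next): list=[59, 39, 58, 7, 4, 3, 9, 5, 2, 1] cursor@4
After 5 (delete_current): list=[59, 39, 58, 7, 3, 9, 5, 2, 1] cursor@3
After 6 (delete_current): list=[59, 39, 58, 7, 9, 5, 2, 1] cursor@9
After 7 (prev): list=[59, 39, 58, 7, 9, 5, 2, 1] cursor@7
After 8 (delete_current): list=[59, 39, 58, 9, 5, 2, 1] cursor@9
After 9 (insert_after(11)): list=[59, 39, 58, 9, 11, 5, 2, 1] cursor@9
After 10 (delete_current): list=[59, 39, 58, 11, 5, 2, 1] cursor@11

Answer: 11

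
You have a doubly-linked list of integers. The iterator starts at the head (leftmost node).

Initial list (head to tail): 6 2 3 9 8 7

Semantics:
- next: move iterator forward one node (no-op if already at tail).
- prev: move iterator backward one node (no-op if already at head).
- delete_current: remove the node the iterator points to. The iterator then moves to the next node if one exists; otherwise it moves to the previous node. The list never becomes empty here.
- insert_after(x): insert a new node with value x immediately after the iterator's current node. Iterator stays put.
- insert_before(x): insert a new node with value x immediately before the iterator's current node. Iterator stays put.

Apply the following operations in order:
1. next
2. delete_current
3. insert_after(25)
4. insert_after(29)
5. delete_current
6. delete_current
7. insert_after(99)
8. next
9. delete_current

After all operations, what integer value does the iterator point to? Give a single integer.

Answer: 9

Derivation:
After 1 (next): list=[6, 2, 3, 9, 8, 7] cursor@2
After 2 (delete_current): list=[6, 3, 9, 8, 7] cursor@3
After 3 (insert_after(25)): list=[6, 3, 25, 9, 8, 7] cursor@3
After 4 (insert_after(29)): list=[6, 3, 29, 25, 9, 8, 7] cursor@3
After 5 (delete_current): list=[6, 29, 25, 9, 8, 7] cursor@29
After 6 (delete_current): list=[6, 25, 9, 8, 7] cursor@25
After 7 (insert_after(99)): list=[6, 25, 99, 9, 8, 7] cursor@25
After 8 (next): list=[6, 25, 99, 9, 8, 7] cursor@99
After 9 (delete_current): list=[6, 25, 9, 8, 7] cursor@9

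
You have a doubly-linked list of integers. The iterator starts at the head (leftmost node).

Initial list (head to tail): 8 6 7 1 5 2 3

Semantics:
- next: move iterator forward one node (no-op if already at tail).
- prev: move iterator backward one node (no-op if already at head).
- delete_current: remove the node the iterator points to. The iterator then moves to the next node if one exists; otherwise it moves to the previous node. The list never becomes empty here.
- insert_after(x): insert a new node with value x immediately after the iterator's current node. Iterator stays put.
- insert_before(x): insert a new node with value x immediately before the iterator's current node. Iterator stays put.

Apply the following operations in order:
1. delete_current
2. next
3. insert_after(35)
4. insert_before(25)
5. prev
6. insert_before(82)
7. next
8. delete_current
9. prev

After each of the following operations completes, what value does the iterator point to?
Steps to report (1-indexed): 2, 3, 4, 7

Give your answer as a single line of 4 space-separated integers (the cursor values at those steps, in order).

Answer: 7 7 7 7

Derivation:
After 1 (delete_current): list=[6, 7, 1, 5, 2, 3] cursor@6
After 2 (next): list=[6, 7, 1, 5, 2, 3] cursor@7
After 3 (insert_after(35)): list=[6, 7, 35, 1, 5, 2, 3] cursor@7
After 4 (insert_before(25)): list=[6, 25, 7, 35, 1, 5, 2, 3] cursor@7
After 5 (prev): list=[6, 25, 7, 35, 1, 5, 2, 3] cursor@25
After 6 (insert_before(82)): list=[6, 82, 25, 7, 35, 1, 5, 2, 3] cursor@25
After 7 (next): list=[6, 82, 25, 7, 35, 1, 5, 2, 3] cursor@7
After 8 (delete_current): list=[6, 82, 25, 35, 1, 5, 2, 3] cursor@35
After 9 (prev): list=[6, 82, 25, 35, 1, 5, 2, 3] cursor@25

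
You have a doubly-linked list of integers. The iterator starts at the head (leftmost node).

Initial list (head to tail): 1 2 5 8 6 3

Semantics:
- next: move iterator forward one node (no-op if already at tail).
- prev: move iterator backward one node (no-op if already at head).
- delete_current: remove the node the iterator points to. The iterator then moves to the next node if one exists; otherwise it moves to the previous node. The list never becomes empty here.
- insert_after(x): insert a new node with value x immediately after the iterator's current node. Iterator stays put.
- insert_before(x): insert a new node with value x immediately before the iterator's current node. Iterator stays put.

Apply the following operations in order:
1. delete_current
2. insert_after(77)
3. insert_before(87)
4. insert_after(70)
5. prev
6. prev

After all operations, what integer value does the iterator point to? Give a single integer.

Answer: 87

Derivation:
After 1 (delete_current): list=[2, 5, 8, 6, 3] cursor@2
After 2 (insert_after(77)): list=[2, 77, 5, 8, 6, 3] cursor@2
After 3 (insert_before(87)): list=[87, 2, 77, 5, 8, 6, 3] cursor@2
After 4 (insert_after(70)): list=[87, 2, 70, 77, 5, 8, 6, 3] cursor@2
After 5 (prev): list=[87, 2, 70, 77, 5, 8, 6, 3] cursor@87
After 6 (prev): list=[87, 2, 70, 77, 5, 8, 6, 3] cursor@87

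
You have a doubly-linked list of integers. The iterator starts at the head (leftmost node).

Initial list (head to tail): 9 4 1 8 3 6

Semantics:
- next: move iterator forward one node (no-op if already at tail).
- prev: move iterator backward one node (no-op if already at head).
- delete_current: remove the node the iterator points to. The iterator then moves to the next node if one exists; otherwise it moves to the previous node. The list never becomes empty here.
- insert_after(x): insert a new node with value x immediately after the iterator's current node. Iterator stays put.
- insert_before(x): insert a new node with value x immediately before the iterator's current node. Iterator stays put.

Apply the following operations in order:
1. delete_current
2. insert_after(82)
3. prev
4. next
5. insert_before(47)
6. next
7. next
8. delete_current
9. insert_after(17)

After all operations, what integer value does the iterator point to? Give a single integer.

After 1 (delete_current): list=[4, 1, 8, 3, 6] cursor@4
After 2 (insert_after(82)): list=[4, 82, 1, 8, 3, 6] cursor@4
After 3 (prev): list=[4, 82, 1, 8, 3, 6] cursor@4
After 4 (next): list=[4, 82, 1, 8, 3, 6] cursor@82
After 5 (insert_before(47)): list=[4, 47, 82, 1, 8, 3, 6] cursor@82
After 6 (next): list=[4, 47, 82, 1, 8, 3, 6] cursor@1
After 7 (next): list=[4, 47, 82, 1, 8, 3, 6] cursor@8
After 8 (delete_current): list=[4, 47, 82, 1, 3, 6] cursor@3
After 9 (insert_after(17)): list=[4, 47, 82, 1, 3, 17, 6] cursor@3

Answer: 3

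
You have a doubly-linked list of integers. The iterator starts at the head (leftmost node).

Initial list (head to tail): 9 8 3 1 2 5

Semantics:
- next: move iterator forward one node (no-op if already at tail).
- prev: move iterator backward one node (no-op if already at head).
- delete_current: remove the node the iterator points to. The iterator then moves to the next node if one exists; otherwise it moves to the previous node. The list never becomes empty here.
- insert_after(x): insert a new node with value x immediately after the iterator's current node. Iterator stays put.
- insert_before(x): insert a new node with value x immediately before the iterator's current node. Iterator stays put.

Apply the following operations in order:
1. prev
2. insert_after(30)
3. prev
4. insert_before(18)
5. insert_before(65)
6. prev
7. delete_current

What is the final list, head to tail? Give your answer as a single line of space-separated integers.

Answer: 18 9 30 8 3 1 2 5

Derivation:
After 1 (prev): list=[9, 8, 3, 1, 2, 5] cursor@9
After 2 (insert_after(30)): list=[9, 30, 8, 3, 1, 2, 5] cursor@9
After 3 (prev): list=[9, 30, 8, 3, 1, 2, 5] cursor@9
After 4 (insert_before(18)): list=[18, 9, 30, 8, 3, 1, 2, 5] cursor@9
After 5 (insert_before(65)): list=[18, 65, 9, 30, 8, 3, 1, 2, 5] cursor@9
After 6 (prev): list=[18, 65, 9, 30, 8, 3, 1, 2, 5] cursor@65
After 7 (delete_current): list=[18, 9, 30, 8, 3, 1, 2, 5] cursor@9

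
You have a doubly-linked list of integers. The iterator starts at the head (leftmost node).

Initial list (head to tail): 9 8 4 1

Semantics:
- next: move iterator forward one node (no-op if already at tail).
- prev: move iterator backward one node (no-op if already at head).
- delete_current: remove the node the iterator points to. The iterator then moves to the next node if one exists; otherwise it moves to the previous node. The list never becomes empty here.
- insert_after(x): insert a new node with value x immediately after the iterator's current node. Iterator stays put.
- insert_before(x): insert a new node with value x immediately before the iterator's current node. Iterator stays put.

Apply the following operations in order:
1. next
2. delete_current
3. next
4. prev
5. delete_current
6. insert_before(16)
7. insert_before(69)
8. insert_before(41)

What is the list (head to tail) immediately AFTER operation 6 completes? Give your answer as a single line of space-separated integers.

After 1 (next): list=[9, 8, 4, 1] cursor@8
After 2 (delete_current): list=[9, 4, 1] cursor@4
After 3 (next): list=[9, 4, 1] cursor@1
After 4 (prev): list=[9, 4, 1] cursor@4
After 5 (delete_current): list=[9, 1] cursor@1
After 6 (insert_before(16)): list=[9, 16, 1] cursor@1

Answer: 9 16 1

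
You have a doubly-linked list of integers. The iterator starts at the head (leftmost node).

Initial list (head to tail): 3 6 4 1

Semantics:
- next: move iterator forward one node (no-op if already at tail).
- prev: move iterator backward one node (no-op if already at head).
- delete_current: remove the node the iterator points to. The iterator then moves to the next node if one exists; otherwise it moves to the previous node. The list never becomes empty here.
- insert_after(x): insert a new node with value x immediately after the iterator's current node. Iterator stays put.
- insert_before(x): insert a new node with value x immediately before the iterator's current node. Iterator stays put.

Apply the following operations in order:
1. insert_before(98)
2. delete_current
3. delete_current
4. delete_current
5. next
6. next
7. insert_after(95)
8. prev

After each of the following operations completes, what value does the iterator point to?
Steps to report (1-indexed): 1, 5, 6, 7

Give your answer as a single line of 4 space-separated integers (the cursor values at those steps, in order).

Answer: 3 1 1 1

Derivation:
After 1 (insert_before(98)): list=[98, 3, 6, 4, 1] cursor@3
After 2 (delete_current): list=[98, 6, 4, 1] cursor@6
After 3 (delete_current): list=[98, 4, 1] cursor@4
After 4 (delete_current): list=[98, 1] cursor@1
After 5 (next): list=[98, 1] cursor@1
After 6 (next): list=[98, 1] cursor@1
After 7 (insert_after(95)): list=[98, 1, 95] cursor@1
After 8 (prev): list=[98, 1, 95] cursor@98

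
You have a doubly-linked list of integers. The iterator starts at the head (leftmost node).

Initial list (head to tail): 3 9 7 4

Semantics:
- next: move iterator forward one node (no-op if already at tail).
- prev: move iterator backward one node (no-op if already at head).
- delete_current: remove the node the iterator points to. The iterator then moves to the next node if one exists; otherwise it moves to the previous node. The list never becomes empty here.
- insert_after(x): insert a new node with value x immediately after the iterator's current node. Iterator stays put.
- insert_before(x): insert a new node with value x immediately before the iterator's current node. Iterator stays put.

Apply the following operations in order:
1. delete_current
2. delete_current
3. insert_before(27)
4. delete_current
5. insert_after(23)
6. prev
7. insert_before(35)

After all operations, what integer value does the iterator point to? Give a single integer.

Answer: 27

Derivation:
After 1 (delete_current): list=[9, 7, 4] cursor@9
After 2 (delete_current): list=[7, 4] cursor@7
After 3 (insert_before(27)): list=[27, 7, 4] cursor@7
After 4 (delete_current): list=[27, 4] cursor@4
After 5 (insert_after(23)): list=[27, 4, 23] cursor@4
After 6 (prev): list=[27, 4, 23] cursor@27
After 7 (insert_before(35)): list=[35, 27, 4, 23] cursor@27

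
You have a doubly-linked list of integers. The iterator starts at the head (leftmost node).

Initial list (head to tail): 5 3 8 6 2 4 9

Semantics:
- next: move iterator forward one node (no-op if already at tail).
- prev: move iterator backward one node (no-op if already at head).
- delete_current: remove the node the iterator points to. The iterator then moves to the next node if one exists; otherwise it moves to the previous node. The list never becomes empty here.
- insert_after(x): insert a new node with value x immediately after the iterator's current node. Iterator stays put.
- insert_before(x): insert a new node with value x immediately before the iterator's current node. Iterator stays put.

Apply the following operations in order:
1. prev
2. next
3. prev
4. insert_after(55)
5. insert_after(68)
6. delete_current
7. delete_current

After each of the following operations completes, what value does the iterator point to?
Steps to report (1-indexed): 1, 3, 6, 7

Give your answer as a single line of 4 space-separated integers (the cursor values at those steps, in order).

Answer: 5 5 68 55

Derivation:
After 1 (prev): list=[5, 3, 8, 6, 2, 4, 9] cursor@5
After 2 (next): list=[5, 3, 8, 6, 2, 4, 9] cursor@3
After 3 (prev): list=[5, 3, 8, 6, 2, 4, 9] cursor@5
After 4 (insert_after(55)): list=[5, 55, 3, 8, 6, 2, 4, 9] cursor@5
After 5 (insert_after(68)): list=[5, 68, 55, 3, 8, 6, 2, 4, 9] cursor@5
After 6 (delete_current): list=[68, 55, 3, 8, 6, 2, 4, 9] cursor@68
After 7 (delete_current): list=[55, 3, 8, 6, 2, 4, 9] cursor@55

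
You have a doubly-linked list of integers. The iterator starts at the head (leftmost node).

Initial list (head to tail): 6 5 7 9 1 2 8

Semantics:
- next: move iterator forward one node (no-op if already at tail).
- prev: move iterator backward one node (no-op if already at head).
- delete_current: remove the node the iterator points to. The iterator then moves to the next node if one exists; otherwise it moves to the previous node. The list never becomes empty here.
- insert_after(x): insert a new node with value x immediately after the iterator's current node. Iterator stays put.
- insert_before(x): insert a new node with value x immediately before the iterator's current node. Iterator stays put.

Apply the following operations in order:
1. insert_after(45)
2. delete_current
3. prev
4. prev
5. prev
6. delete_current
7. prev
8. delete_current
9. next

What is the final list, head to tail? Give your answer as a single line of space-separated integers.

Answer: 7 9 1 2 8

Derivation:
After 1 (insert_after(45)): list=[6, 45, 5, 7, 9, 1, 2, 8] cursor@6
After 2 (delete_current): list=[45, 5, 7, 9, 1, 2, 8] cursor@45
After 3 (prev): list=[45, 5, 7, 9, 1, 2, 8] cursor@45
After 4 (prev): list=[45, 5, 7, 9, 1, 2, 8] cursor@45
After 5 (prev): list=[45, 5, 7, 9, 1, 2, 8] cursor@45
After 6 (delete_current): list=[5, 7, 9, 1, 2, 8] cursor@5
After 7 (prev): list=[5, 7, 9, 1, 2, 8] cursor@5
After 8 (delete_current): list=[7, 9, 1, 2, 8] cursor@7
After 9 (next): list=[7, 9, 1, 2, 8] cursor@9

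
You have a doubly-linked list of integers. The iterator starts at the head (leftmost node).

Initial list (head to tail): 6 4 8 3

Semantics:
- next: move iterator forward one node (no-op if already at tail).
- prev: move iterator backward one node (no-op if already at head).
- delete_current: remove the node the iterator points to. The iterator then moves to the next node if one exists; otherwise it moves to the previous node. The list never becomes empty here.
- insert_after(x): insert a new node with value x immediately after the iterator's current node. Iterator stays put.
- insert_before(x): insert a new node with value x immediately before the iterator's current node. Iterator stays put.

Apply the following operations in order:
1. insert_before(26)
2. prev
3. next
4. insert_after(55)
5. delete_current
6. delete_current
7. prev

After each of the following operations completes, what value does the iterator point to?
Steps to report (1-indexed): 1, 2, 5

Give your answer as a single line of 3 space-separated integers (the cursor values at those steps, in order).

After 1 (insert_before(26)): list=[26, 6, 4, 8, 3] cursor@6
After 2 (prev): list=[26, 6, 4, 8, 3] cursor@26
After 3 (next): list=[26, 6, 4, 8, 3] cursor@6
After 4 (insert_after(55)): list=[26, 6, 55, 4, 8, 3] cursor@6
After 5 (delete_current): list=[26, 55, 4, 8, 3] cursor@55
After 6 (delete_current): list=[26, 4, 8, 3] cursor@4
After 7 (prev): list=[26, 4, 8, 3] cursor@26

Answer: 6 26 55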